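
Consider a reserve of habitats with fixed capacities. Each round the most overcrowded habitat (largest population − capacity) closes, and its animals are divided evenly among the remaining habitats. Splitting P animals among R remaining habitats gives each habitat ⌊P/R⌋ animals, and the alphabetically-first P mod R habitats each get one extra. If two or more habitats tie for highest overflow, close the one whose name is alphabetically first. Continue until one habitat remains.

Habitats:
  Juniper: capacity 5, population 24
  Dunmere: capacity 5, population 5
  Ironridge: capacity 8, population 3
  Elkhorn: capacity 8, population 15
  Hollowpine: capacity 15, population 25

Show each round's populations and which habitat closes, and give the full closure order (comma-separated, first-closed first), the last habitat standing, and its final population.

Closure order: Juniper, Hollowpine, Elkhorn, Dunmere
Last habitat: Ironridge with 72 animals

Round 1: Dunmere=5 Elkhorn=15 Hollowpine=25 Ironridge=3 Juniper=24 → close Juniper (overflow 19)
  24÷4 = 6 each, +1 to first 0
Round 2: Dunmere=11 Elkhorn=21 Hollowpine=31 Ironridge=9 → close Hollowpine (overflow 16)
  31÷3 = 10 each, +1 to first 1
Round 3: Dunmere=22 Elkhorn=31 Ironridge=19 → close Elkhorn (overflow 23)
  31÷2 = 15 each, +1 to first 1
Round 4: Dunmere=38 Ironridge=34 → close Dunmere (overflow 33)
  38÷1 = 38 each, +1 to first 0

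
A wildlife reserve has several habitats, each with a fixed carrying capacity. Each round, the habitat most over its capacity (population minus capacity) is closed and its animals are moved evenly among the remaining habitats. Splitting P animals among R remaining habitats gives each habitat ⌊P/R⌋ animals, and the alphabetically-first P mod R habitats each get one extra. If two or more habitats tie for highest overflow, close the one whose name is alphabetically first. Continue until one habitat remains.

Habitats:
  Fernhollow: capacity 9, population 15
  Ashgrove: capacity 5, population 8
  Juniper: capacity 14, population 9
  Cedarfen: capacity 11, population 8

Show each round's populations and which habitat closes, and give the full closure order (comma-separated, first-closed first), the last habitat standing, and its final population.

Round 1: Ashgrove=8 Cedarfen=8 Fernhollow=15 Juniper=9 → close Fernhollow (overflow 6)
  15÷3 = 5 each, +1 to first 0
Round 2: Ashgrove=13 Cedarfen=13 Juniper=14 → close Ashgrove (overflow 8)
  13÷2 = 6 each, +1 to first 1
Round 3: Cedarfen=20 Juniper=20 → close Cedarfen (overflow 9)
  20÷1 = 20 each, +1 to first 0

Closure order: Fernhollow, Ashgrove, Cedarfen
Last habitat: Juniper with 40 animals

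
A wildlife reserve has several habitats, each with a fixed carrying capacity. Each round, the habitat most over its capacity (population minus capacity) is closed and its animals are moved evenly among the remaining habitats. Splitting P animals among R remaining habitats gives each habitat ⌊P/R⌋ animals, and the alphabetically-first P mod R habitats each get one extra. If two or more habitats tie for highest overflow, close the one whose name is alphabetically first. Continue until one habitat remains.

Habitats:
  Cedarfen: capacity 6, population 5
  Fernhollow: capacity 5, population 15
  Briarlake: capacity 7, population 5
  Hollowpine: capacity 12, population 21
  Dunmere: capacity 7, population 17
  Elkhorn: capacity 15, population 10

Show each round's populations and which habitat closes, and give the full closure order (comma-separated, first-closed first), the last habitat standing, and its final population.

Closure order: Dunmere, Fernhollow, Hollowpine, Briarlake, Cedarfen
Last habitat: Elkhorn with 73 animals

Round 1: Briarlake=5 Cedarfen=5 Dunmere=17 Elkhorn=10 Fernhollow=15 Hollowpine=21 → close Dunmere (overflow 10)
  17÷5 = 3 each, +1 to first 2
Round 2: Briarlake=9 Cedarfen=9 Elkhorn=13 Fernhollow=18 Hollowpine=24 → close Fernhollow (overflow 13)
  18÷4 = 4 each, +1 to first 2
Round 3: Briarlake=14 Cedarfen=14 Elkhorn=17 Hollowpine=28 → close Hollowpine (overflow 16)
  28÷3 = 9 each, +1 to first 1
Round 4: Briarlake=24 Cedarfen=23 Elkhorn=26 → close Briarlake (overflow 17)
  24÷2 = 12 each, +1 to first 0
Round 5: Cedarfen=35 Elkhorn=38 → close Cedarfen (overflow 29)
  35÷1 = 35 each, +1 to first 0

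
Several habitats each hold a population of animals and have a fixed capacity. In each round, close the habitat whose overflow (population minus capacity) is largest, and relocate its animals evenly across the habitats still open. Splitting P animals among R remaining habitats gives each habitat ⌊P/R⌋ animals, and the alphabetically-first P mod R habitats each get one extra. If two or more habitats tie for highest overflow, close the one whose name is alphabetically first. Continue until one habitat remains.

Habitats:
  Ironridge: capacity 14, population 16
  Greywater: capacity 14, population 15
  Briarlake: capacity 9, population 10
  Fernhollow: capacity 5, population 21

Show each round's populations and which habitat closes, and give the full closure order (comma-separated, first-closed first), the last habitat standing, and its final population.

Round 1: Briarlake=10 Fernhollow=21 Greywater=15 Ironridge=16 → close Fernhollow (overflow 16)
  21÷3 = 7 each, +1 to first 0
Round 2: Briarlake=17 Greywater=22 Ironridge=23 → close Ironridge (overflow 9)
  23÷2 = 11 each, +1 to first 1
Round 3: Briarlake=29 Greywater=33 → close Briarlake (overflow 20)
  29÷1 = 29 each, +1 to first 0

Closure order: Fernhollow, Ironridge, Briarlake
Last habitat: Greywater with 62 animals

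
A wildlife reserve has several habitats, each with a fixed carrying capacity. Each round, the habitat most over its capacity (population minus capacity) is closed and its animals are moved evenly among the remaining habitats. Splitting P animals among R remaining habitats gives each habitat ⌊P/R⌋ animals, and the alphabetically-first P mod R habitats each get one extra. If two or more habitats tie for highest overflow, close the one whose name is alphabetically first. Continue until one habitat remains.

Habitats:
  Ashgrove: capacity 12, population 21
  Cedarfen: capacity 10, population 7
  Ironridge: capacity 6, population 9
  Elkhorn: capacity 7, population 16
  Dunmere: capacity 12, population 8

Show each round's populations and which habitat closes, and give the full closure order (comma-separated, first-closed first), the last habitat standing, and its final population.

Closure order: Ashgrove, Elkhorn, Ironridge, Cedarfen
Last habitat: Dunmere with 61 animals

Round 1: Ashgrove=21 Cedarfen=7 Dunmere=8 Elkhorn=16 Ironridge=9 → close Ashgrove (overflow 9)
  21÷4 = 5 each, +1 to first 1
Round 2: Cedarfen=13 Dunmere=13 Elkhorn=21 Ironridge=14 → close Elkhorn (overflow 14)
  21÷3 = 7 each, +1 to first 0
Round 3: Cedarfen=20 Dunmere=20 Ironridge=21 → close Ironridge (overflow 15)
  21÷2 = 10 each, +1 to first 1
Round 4: Cedarfen=31 Dunmere=30 → close Cedarfen (overflow 21)
  31÷1 = 31 each, +1 to first 0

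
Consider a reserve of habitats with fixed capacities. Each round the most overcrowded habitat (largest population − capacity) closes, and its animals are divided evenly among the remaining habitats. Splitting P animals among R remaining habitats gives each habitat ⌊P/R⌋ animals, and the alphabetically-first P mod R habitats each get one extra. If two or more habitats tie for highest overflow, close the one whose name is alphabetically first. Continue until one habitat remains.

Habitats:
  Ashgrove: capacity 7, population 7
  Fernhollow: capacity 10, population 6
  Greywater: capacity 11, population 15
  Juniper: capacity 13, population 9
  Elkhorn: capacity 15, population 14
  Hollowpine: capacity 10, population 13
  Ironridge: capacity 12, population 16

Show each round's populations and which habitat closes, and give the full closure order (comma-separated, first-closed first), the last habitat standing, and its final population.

Round 1: Ashgrove=7 Elkhorn=14 Fernhollow=6 Greywater=15 Hollowpine=13 Ironridge=16 Juniper=9 → close Greywater (overflow 4)
  15÷6 = 2 each, +1 to first 3
Round 2: Ashgrove=10 Elkhorn=17 Fernhollow=9 Hollowpine=15 Ironridge=18 Juniper=11 → close Ironridge (overflow 6)
  18÷5 = 3 each, +1 to first 3
Round 3: Ashgrove=14 Elkhorn=21 Fernhollow=13 Hollowpine=18 Juniper=14 → close Hollowpine (overflow 8)
  18÷4 = 4 each, +1 to first 2
Round 4: Ashgrove=19 Elkhorn=26 Fernhollow=17 Juniper=18 → close Ashgrove (overflow 12)
  19÷3 = 6 each, +1 to first 1
Round 5: Elkhorn=33 Fernhollow=23 Juniper=24 → close Elkhorn (overflow 18)
  33÷2 = 16 each, +1 to first 1
Round 6: Fernhollow=40 Juniper=40 → close Fernhollow (overflow 30)
  40÷1 = 40 each, +1 to first 0

Closure order: Greywater, Ironridge, Hollowpine, Ashgrove, Elkhorn, Fernhollow
Last habitat: Juniper with 80 animals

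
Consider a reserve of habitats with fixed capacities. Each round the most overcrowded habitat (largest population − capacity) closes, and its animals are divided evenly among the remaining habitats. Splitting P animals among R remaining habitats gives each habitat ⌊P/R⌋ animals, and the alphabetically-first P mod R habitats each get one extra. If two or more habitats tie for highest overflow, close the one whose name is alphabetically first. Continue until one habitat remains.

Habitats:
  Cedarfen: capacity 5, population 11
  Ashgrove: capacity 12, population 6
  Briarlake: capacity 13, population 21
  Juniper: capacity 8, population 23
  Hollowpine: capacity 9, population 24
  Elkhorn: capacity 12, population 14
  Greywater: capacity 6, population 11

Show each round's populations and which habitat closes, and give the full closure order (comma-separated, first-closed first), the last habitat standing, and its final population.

Closure order: Hollowpine, Juniper, Briarlake, Cedarfen, Greywater, Elkhorn
Last habitat: Ashgrove with 110 animals

Round 1: Ashgrove=6 Briarlake=21 Cedarfen=11 Elkhorn=14 Greywater=11 Hollowpine=24 Juniper=23 → close Hollowpine (overflow 15)
  24÷6 = 4 each, +1 to first 0
Round 2: Ashgrove=10 Briarlake=25 Cedarfen=15 Elkhorn=18 Greywater=15 Juniper=27 → close Juniper (overflow 19)
  27÷5 = 5 each, +1 to first 2
Round 3: Ashgrove=16 Briarlake=31 Cedarfen=20 Elkhorn=23 Greywater=20 → close Briarlake (overflow 18)
  31÷4 = 7 each, +1 to first 3
Round 4: Ashgrove=24 Cedarfen=28 Elkhorn=31 Greywater=27 → close Cedarfen (overflow 23)
  28÷3 = 9 each, +1 to first 1
Round 5: Ashgrove=34 Elkhorn=40 Greywater=36 → close Greywater (overflow 30)
  36÷2 = 18 each, +1 to first 0
Round 6: Ashgrove=52 Elkhorn=58 → close Elkhorn (overflow 46)
  58÷1 = 58 each, +1 to first 0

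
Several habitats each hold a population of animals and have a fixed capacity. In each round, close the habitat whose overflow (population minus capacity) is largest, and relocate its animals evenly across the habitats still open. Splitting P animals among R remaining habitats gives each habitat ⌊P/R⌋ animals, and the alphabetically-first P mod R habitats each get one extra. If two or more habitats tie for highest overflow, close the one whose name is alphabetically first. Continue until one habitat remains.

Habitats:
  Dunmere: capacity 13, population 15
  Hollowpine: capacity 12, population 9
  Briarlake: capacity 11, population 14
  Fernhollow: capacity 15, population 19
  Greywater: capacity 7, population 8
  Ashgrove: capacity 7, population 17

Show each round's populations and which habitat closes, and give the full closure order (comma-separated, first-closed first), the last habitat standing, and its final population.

Round 1: Ashgrove=17 Briarlake=14 Dunmere=15 Fernhollow=19 Greywater=8 Hollowpine=9 → close Ashgrove (overflow 10)
  17÷5 = 3 each, +1 to first 2
Round 2: Briarlake=18 Dunmere=19 Fernhollow=22 Greywater=11 Hollowpine=12 → close Briarlake (overflow 7)
  18÷4 = 4 each, +1 to first 2
Round 3: Dunmere=24 Fernhollow=27 Greywater=15 Hollowpine=16 → close Fernhollow (overflow 12)
  27÷3 = 9 each, +1 to first 0
Round 4: Dunmere=33 Greywater=24 Hollowpine=25 → close Dunmere (overflow 20)
  33÷2 = 16 each, +1 to first 1
Round 5: Greywater=41 Hollowpine=41 → close Greywater (overflow 34)
  41÷1 = 41 each, +1 to first 0

Closure order: Ashgrove, Briarlake, Fernhollow, Dunmere, Greywater
Last habitat: Hollowpine with 82 animals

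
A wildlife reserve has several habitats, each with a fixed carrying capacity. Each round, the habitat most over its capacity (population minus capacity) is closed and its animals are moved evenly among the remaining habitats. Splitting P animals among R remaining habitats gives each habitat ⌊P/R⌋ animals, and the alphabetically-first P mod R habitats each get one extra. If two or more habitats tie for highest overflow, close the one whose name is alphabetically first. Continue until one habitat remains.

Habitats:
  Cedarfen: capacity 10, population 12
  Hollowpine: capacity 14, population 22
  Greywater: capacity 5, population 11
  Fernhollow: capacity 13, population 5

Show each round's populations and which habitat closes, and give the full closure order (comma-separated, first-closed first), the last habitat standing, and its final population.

Round 1: Cedarfen=12 Fernhollow=5 Greywater=11 Hollowpine=22 → close Hollowpine (overflow 8)
  22÷3 = 7 each, +1 to first 1
Round 2: Cedarfen=20 Fernhollow=12 Greywater=18 → close Greywater (overflow 13)
  18÷2 = 9 each, +1 to first 0
Round 3: Cedarfen=29 Fernhollow=21 → close Cedarfen (overflow 19)
  29÷1 = 29 each, +1 to first 0

Closure order: Hollowpine, Greywater, Cedarfen
Last habitat: Fernhollow with 50 animals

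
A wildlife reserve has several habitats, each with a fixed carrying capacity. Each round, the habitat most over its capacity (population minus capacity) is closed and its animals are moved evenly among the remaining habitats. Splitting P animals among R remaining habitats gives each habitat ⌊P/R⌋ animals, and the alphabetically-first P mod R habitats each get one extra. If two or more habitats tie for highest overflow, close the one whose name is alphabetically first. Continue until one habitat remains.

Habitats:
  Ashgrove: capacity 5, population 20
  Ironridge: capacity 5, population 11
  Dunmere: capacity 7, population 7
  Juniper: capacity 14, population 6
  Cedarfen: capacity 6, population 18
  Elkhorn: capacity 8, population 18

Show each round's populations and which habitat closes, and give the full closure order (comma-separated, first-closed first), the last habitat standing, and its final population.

Round 1: Ashgrove=20 Cedarfen=18 Dunmere=7 Elkhorn=18 Ironridge=11 Juniper=6 → close Ashgrove (overflow 15)
  20÷5 = 4 each, +1 to first 0
Round 2: Cedarfen=22 Dunmere=11 Elkhorn=22 Ironridge=15 Juniper=10 → close Cedarfen (overflow 16)
  22÷4 = 5 each, +1 to first 2
Round 3: Dunmere=17 Elkhorn=28 Ironridge=20 Juniper=15 → close Elkhorn (overflow 20)
  28÷3 = 9 each, +1 to first 1
Round 4: Dunmere=27 Ironridge=29 Juniper=24 → close Ironridge (overflow 24)
  29÷2 = 14 each, +1 to first 1
Round 5: Dunmere=42 Juniper=38 → close Dunmere (overflow 35)
  42÷1 = 42 each, +1 to first 0

Closure order: Ashgrove, Cedarfen, Elkhorn, Ironridge, Dunmere
Last habitat: Juniper with 80 animals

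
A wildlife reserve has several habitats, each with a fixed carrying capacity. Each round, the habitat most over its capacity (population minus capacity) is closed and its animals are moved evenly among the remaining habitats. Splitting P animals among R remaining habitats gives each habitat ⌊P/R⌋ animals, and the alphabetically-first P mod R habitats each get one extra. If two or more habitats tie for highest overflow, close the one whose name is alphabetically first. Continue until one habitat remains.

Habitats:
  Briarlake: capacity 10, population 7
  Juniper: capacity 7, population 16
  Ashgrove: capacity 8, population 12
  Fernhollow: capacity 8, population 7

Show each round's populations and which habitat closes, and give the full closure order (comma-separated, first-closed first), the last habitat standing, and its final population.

Round 1: Ashgrove=12 Briarlake=7 Fernhollow=7 Juniper=16 → close Juniper (overflow 9)
  16÷3 = 5 each, +1 to first 1
Round 2: Ashgrove=18 Briarlake=12 Fernhollow=12 → close Ashgrove (overflow 10)
  18÷2 = 9 each, +1 to first 0
Round 3: Briarlake=21 Fernhollow=21 → close Fernhollow (overflow 13)
  21÷1 = 21 each, +1 to first 0

Closure order: Juniper, Ashgrove, Fernhollow
Last habitat: Briarlake with 42 animals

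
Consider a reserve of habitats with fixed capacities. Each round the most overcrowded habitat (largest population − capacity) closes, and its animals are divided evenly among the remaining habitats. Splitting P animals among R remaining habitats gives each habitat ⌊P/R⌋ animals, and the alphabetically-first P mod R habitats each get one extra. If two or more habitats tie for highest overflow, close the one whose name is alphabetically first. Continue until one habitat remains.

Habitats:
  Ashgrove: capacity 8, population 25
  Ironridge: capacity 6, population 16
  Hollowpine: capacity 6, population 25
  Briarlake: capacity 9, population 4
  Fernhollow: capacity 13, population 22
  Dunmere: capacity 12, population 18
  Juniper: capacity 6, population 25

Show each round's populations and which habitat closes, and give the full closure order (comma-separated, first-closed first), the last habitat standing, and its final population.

Round 1: Ashgrove=25 Briarlake=4 Dunmere=18 Fernhollow=22 Hollowpine=25 Ironridge=16 Juniper=25 → close Hollowpine (overflow 19)
  25÷6 = 4 each, +1 to first 1
Round 2: Ashgrove=30 Briarlake=8 Dunmere=22 Fernhollow=26 Ironridge=20 Juniper=29 → close Juniper (overflow 23)
  29÷5 = 5 each, +1 to first 4
Round 3: Ashgrove=36 Briarlake=14 Dunmere=28 Fernhollow=32 Ironridge=25 → close Ashgrove (overflow 28)
  36÷4 = 9 each, +1 to first 0
Round 4: Briarlake=23 Dunmere=37 Fernhollow=41 Ironridge=34 → close Fernhollow (overflow 28)
  41÷3 = 13 each, +1 to first 2
Round 5: Briarlake=37 Dunmere=51 Ironridge=47 → close Ironridge (overflow 41)
  47÷2 = 23 each, +1 to first 1
Round 6: Briarlake=61 Dunmere=74 → close Dunmere (overflow 62)
  74÷1 = 74 each, +1 to first 0

Closure order: Hollowpine, Juniper, Ashgrove, Fernhollow, Ironridge, Dunmere
Last habitat: Briarlake with 135 animals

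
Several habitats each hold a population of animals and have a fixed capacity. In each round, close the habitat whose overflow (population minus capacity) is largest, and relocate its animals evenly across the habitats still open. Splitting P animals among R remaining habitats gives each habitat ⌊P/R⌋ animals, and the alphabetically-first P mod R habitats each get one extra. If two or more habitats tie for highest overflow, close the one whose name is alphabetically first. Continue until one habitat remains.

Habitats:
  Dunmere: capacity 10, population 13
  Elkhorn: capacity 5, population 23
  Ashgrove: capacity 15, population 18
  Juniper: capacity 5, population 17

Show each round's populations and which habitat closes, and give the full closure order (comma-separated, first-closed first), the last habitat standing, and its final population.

Round 1: Ashgrove=18 Dunmere=13 Elkhorn=23 Juniper=17 → close Elkhorn (overflow 18)
  23÷3 = 7 each, +1 to first 2
Round 2: Ashgrove=26 Dunmere=21 Juniper=24 → close Juniper (overflow 19)
  24÷2 = 12 each, +1 to first 0
Round 3: Ashgrove=38 Dunmere=33 → close Ashgrove (overflow 23)
  38÷1 = 38 each, +1 to first 0

Closure order: Elkhorn, Juniper, Ashgrove
Last habitat: Dunmere with 71 animals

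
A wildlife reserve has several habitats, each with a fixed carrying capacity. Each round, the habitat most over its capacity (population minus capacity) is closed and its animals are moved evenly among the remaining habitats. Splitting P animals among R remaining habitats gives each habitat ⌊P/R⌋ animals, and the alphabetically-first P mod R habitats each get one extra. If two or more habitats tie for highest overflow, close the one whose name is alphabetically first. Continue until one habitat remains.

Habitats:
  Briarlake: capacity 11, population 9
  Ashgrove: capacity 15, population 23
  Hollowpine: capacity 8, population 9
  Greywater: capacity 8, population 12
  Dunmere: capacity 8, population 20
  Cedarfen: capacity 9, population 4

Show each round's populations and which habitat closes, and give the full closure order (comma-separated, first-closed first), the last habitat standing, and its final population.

Closure order: Dunmere, Ashgrove, Greywater, Hollowpine, Briarlake
Last habitat: Cedarfen with 77 animals

Round 1: Ashgrove=23 Briarlake=9 Cedarfen=4 Dunmere=20 Greywater=12 Hollowpine=9 → close Dunmere (overflow 12)
  20÷5 = 4 each, +1 to first 0
Round 2: Ashgrove=27 Briarlake=13 Cedarfen=8 Greywater=16 Hollowpine=13 → close Ashgrove (overflow 12)
  27÷4 = 6 each, +1 to first 3
Round 3: Briarlake=20 Cedarfen=15 Greywater=23 Hollowpine=19 → close Greywater (overflow 15)
  23÷3 = 7 each, +1 to first 2
Round 4: Briarlake=28 Cedarfen=23 Hollowpine=26 → close Hollowpine (overflow 18)
  26÷2 = 13 each, +1 to first 0
Round 5: Briarlake=41 Cedarfen=36 → close Briarlake (overflow 30)
  41÷1 = 41 each, +1 to first 0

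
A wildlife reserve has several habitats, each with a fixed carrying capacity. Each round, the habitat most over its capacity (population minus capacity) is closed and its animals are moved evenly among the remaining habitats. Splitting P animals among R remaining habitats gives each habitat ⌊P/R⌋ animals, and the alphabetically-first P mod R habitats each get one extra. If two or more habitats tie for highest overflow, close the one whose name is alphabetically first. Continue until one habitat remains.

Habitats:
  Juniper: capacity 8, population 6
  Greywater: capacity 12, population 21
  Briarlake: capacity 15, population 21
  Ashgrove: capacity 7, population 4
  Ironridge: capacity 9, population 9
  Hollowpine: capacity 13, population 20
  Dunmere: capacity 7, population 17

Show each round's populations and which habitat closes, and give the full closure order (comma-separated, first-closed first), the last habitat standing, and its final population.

Round 1: Ashgrove=4 Briarlake=21 Dunmere=17 Greywater=21 Hollowpine=20 Ironridge=9 Juniper=6 → close Dunmere (overflow 10)
  17÷6 = 2 each, +1 to first 5
Round 2: Ashgrove=7 Briarlake=24 Greywater=24 Hollowpine=23 Ironridge=12 Juniper=8 → close Greywater (overflow 12)
  24÷5 = 4 each, +1 to first 4
Round 3: Ashgrove=12 Briarlake=29 Hollowpine=28 Ironridge=17 Juniper=12 → close Hollowpine (overflow 15)
  28÷4 = 7 each, +1 to first 0
Round 4: Ashgrove=19 Briarlake=36 Ironridge=24 Juniper=19 → close Briarlake (overflow 21)
  36÷3 = 12 each, +1 to first 0
Round 5: Ashgrove=31 Ironridge=36 Juniper=31 → close Ironridge (overflow 27)
  36÷2 = 18 each, +1 to first 0
Round 6: Ashgrove=49 Juniper=49 → close Ashgrove (overflow 42)
  49÷1 = 49 each, +1 to first 0

Closure order: Dunmere, Greywater, Hollowpine, Briarlake, Ironridge, Ashgrove
Last habitat: Juniper with 98 animals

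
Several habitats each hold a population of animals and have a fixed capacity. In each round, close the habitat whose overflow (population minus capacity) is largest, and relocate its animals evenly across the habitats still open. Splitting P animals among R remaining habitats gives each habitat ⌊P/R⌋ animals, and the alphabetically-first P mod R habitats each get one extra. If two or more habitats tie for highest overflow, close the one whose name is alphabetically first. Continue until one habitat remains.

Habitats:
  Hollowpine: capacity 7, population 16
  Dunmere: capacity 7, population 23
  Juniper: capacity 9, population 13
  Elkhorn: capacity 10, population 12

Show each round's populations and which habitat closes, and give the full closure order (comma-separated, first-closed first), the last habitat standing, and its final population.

Closure order: Dunmere, Hollowpine, Juniper
Last habitat: Elkhorn with 64 animals

Round 1: Dunmere=23 Elkhorn=12 Hollowpine=16 Juniper=13 → close Dunmere (overflow 16)
  23÷3 = 7 each, +1 to first 2
Round 2: Elkhorn=20 Hollowpine=24 Juniper=20 → close Hollowpine (overflow 17)
  24÷2 = 12 each, +1 to first 0
Round 3: Elkhorn=32 Juniper=32 → close Juniper (overflow 23)
  32÷1 = 32 each, +1 to first 0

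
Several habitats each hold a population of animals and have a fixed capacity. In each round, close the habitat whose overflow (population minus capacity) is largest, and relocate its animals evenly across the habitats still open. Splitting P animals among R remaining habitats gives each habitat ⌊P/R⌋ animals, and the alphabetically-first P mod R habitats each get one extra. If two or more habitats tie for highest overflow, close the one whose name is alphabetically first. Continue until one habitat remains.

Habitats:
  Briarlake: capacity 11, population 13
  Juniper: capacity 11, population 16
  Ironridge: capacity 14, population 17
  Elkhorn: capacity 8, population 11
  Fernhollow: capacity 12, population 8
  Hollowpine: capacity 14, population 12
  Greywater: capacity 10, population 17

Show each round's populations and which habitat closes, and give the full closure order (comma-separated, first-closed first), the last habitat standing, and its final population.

Round 1: Briarlake=13 Elkhorn=11 Fernhollow=8 Greywater=17 Hollowpine=12 Ironridge=17 Juniper=16 → close Greywater (overflow 7)
  17÷6 = 2 each, +1 to first 5
Round 2: Briarlake=16 Elkhorn=14 Fernhollow=11 Hollowpine=15 Ironridge=20 Juniper=18 → close Juniper (overflow 7)
  18÷5 = 3 each, +1 to first 3
Round 3: Briarlake=20 Elkhorn=18 Fernhollow=15 Hollowpine=18 Ironridge=23 → close Elkhorn (overflow 10)
  18÷4 = 4 each, +1 to first 2
Round 4: Briarlake=25 Fernhollow=20 Hollowpine=22 Ironridge=27 → close Briarlake (overflow 14)
  25÷3 = 8 each, +1 to first 1
Round 5: Fernhollow=29 Hollowpine=30 Ironridge=35 → close Ironridge (overflow 21)
  35÷2 = 17 each, +1 to first 1
Round 6: Fernhollow=47 Hollowpine=47 → close Fernhollow (overflow 35)
  47÷1 = 47 each, +1 to first 0

Closure order: Greywater, Juniper, Elkhorn, Briarlake, Ironridge, Fernhollow
Last habitat: Hollowpine with 94 animals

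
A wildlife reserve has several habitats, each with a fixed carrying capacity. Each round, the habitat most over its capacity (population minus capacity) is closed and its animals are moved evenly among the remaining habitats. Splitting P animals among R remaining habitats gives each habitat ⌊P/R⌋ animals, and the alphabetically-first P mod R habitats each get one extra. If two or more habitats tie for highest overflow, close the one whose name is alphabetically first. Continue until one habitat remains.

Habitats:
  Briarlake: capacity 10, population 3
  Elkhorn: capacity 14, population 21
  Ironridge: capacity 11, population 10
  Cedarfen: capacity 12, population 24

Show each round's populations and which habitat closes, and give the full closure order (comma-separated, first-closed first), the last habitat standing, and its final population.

Round 1: Briarlake=3 Cedarfen=24 Elkhorn=21 Ironridge=10 → close Cedarfen (overflow 12)
  24÷3 = 8 each, +1 to first 0
Round 2: Briarlake=11 Elkhorn=29 Ironridge=18 → close Elkhorn (overflow 15)
  29÷2 = 14 each, +1 to first 1
Round 3: Briarlake=26 Ironridge=32 → close Ironridge (overflow 21)
  32÷1 = 32 each, +1 to first 0

Closure order: Cedarfen, Elkhorn, Ironridge
Last habitat: Briarlake with 58 animals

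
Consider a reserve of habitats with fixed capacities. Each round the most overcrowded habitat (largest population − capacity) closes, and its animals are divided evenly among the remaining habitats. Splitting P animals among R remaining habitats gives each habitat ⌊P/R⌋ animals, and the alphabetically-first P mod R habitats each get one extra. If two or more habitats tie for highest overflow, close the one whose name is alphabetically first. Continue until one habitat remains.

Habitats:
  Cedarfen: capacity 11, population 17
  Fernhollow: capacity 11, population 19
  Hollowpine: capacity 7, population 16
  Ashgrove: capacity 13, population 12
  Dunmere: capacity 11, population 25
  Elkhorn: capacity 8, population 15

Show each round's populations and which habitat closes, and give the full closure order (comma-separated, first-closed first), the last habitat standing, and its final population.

Round 1: Ashgrove=12 Cedarfen=17 Dunmere=25 Elkhorn=15 Fernhollow=19 Hollowpine=16 → close Dunmere (overflow 14)
  25÷5 = 5 each, +1 to first 0
Round 2: Ashgrove=17 Cedarfen=22 Elkhorn=20 Fernhollow=24 Hollowpine=21 → close Hollowpine (overflow 14)
  21÷4 = 5 each, +1 to first 1
Round 3: Ashgrove=23 Cedarfen=27 Elkhorn=25 Fernhollow=29 → close Fernhollow (overflow 18)
  29÷3 = 9 each, +1 to first 2
Round 4: Ashgrove=33 Cedarfen=37 Elkhorn=34 → close Cedarfen (overflow 26)
  37÷2 = 18 each, +1 to first 1
Round 5: Ashgrove=52 Elkhorn=52 → close Elkhorn (overflow 44)
  52÷1 = 52 each, +1 to first 0

Closure order: Dunmere, Hollowpine, Fernhollow, Cedarfen, Elkhorn
Last habitat: Ashgrove with 104 animals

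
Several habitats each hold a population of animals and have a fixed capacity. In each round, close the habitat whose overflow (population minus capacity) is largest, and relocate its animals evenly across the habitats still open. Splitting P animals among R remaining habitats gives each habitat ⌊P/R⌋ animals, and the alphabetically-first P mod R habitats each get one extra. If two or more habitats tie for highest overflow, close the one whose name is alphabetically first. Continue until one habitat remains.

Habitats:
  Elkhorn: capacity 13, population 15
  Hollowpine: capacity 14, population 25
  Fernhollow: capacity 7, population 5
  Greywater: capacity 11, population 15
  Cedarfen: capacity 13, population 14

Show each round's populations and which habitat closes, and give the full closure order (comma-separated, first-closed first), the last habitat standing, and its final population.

Closure order: Hollowpine, Greywater, Cedarfen, Elkhorn
Last habitat: Fernhollow with 74 animals

Round 1: Cedarfen=14 Elkhorn=15 Fernhollow=5 Greywater=15 Hollowpine=25 → close Hollowpine (overflow 11)
  25÷4 = 6 each, +1 to first 1
Round 2: Cedarfen=21 Elkhorn=21 Fernhollow=11 Greywater=21 → close Greywater (overflow 10)
  21÷3 = 7 each, +1 to first 0
Round 3: Cedarfen=28 Elkhorn=28 Fernhollow=18 → close Cedarfen (overflow 15)
  28÷2 = 14 each, +1 to first 0
Round 4: Elkhorn=42 Fernhollow=32 → close Elkhorn (overflow 29)
  42÷1 = 42 each, +1 to first 0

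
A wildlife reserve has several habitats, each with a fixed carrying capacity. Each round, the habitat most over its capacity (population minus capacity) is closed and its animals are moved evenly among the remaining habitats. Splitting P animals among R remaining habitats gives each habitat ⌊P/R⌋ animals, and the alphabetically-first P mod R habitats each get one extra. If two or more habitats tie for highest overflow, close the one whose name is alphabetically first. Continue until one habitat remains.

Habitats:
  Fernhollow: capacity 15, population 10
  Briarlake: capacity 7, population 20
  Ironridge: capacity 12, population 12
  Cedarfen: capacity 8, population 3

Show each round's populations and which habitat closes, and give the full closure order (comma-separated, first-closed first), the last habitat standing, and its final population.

Round 1: Briarlake=20 Cedarfen=3 Fernhollow=10 Ironridge=12 → close Briarlake (overflow 13)
  20÷3 = 6 each, +1 to first 2
Round 2: Cedarfen=10 Fernhollow=17 Ironridge=18 → close Ironridge (overflow 6)
  18÷2 = 9 each, +1 to first 0
Round 3: Cedarfen=19 Fernhollow=26 → close Cedarfen (overflow 11)
  19÷1 = 19 each, +1 to first 0

Closure order: Briarlake, Ironridge, Cedarfen
Last habitat: Fernhollow with 45 animals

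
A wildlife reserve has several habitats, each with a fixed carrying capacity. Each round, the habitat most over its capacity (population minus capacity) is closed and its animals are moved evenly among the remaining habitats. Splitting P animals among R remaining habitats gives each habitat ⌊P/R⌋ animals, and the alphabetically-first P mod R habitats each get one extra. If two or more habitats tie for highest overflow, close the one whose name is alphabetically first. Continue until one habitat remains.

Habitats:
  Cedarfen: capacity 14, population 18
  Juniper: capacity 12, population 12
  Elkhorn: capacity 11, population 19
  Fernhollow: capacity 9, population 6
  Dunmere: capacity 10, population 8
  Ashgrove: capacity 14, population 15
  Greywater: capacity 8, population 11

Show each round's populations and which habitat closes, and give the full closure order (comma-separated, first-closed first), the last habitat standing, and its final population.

Closure order: Elkhorn, Cedarfen, Ashgrove, Greywater, Juniper, Dunmere
Last habitat: Fernhollow with 89 animals

Round 1: Ashgrove=15 Cedarfen=18 Dunmere=8 Elkhorn=19 Fernhollow=6 Greywater=11 Juniper=12 → close Elkhorn (overflow 8)
  19÷6 = 3 each, +1 to first 1
Round 2: Ashgrove=19 Cedarfen=21 Dunmere=11 Fernhollow=9 Greywater=14 Juniper=15 → close Cedarfen (overflow 7)
  21÷5 = 4 each, +1 to first 1
Round 3: Ashgrove=24 Dunmere=15 Fernhollow=13 Greywater=18 Juniper=19 → close Ashgrove (overflow 10)
  24÷4 = 6 each, +1 to first 0
Round 4: Dunmere=21 Fernhollow=19 Greywater=24 Juniper=25 → close Greywater (overflow 16)
  24÷3 = 8 each, +1 to first 0
Round 5: Dunmere=29 Fernhollow=27 Juniper=33 → close Juniper (overflow 21)
  33÷2 = 16 each, +1 to first 1
Round 6: Dunmere=46 Fernhollow=43 → close Dunmere (overflow 36)
  46÷1 = 46 each, +1 to first 0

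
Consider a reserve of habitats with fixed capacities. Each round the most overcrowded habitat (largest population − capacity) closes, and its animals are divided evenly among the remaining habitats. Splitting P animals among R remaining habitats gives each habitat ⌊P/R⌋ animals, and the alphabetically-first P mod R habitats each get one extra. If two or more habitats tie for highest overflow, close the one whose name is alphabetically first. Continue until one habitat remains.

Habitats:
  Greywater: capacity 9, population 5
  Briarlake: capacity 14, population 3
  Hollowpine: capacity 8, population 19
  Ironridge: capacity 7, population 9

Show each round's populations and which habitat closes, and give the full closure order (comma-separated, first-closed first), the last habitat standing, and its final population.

Closure order: Hollowpine, Ironridge, Greywater
Last habitat: Briarlake with 36 animals

Round 1: Briarlake=3 Greywater=5 Hollowpine=19 Ironridge=9 → close Hollowpine (overflow 11)
  19÷3 = 6 each, +1 to first 1
Round 2: Briarlake=10 Greywater=11 Ironridge=15 → close Ironridge (overflow 8)
  15÷2 = 7 each, +1 to first 1
Round 3: Briarlake=18 Greywater=18 → close Greywater (overflow 9)
  18÷1 = 18 each, +1 to first 0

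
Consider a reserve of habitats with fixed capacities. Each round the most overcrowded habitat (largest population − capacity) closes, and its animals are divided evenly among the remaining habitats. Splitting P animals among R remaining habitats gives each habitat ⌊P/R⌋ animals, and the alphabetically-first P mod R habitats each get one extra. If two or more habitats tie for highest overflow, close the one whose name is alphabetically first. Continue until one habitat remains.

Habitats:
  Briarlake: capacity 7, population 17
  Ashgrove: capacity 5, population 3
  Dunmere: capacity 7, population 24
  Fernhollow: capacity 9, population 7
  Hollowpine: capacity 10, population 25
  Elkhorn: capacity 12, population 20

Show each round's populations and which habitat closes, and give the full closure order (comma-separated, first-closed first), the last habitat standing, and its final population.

Closure order: Dunmere, Hollowpine, Briarlake, Elkhorn, Ashgrove
Last habitat: Fernhollow with 96 animals

Round 1: Ashgrove=3 Briarlake=17 Dunmere=24 Elkhorn=20 Fernhollow=7 Hollowpine=25 → close Dunmere (overflow 17)
  24÷5 = 4 each, +1 to first 4
Round 2: Ashgrove=8 Briarlake=22 Elkhorn=25 Fernhollow=12 Hollowpine=29 → close Hollowpine (overflow 19)
  29÷4 = 7 each, +1 to first 1
Round 3: Ashgrove=16 Briarlake=29 Elkhorn=32 Fernhollow=19 → close Briarlake (overflow 22)
  29÷3 = 9 each, +1 to first 2
Round 4: Ashgrove=26 Elkhorn=42 Fernhollow=28 → close Elkhorn (overflow 30)
  42÷2 = 21 each, +1 to first 0
Round 5: Ashgrove=47 Fernhollow=49 → close Ashgrove (overflow 42)
  47÷1 = 47 each, +1 to first 0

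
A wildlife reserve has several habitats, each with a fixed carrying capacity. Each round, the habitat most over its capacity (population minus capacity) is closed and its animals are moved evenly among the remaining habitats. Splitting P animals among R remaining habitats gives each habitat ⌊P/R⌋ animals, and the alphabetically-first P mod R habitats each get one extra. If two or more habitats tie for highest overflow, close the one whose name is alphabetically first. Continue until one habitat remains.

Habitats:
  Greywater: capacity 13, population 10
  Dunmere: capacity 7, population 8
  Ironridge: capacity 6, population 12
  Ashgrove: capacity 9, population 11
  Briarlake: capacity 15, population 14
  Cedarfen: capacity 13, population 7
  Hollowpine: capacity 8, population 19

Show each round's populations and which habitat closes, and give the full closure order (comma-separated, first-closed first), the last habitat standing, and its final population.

Closure order: Hollowpine, Ironridge, Ashgrove, Dunmere, Briarlake, Greywater
Last habitat: Cedarfen with 81 animals

Round 1: Ashgrove=11 Briarlake=14 Cedarfen=7 Dunmere=8 Greywater=10 Hollowpine=19 Ironridge=12 → close Hollowpine (overflow 11)
  19÷6 = 3 each, +1 to first 1
Round 2: Ashgrove=15 Briarlake=17 Cedarfen=10 Dunmere=11 Greywater=13 Ironridge=15 → close Ironridge (overflow 9)
  15÷5 = 3 each, +1 to first 0
Round 3: Ashgrove=18 Briarlake=20 Cedarfen=13 Dunmere=14 Greywater=16 → close Ashgrove (overflow 9)
  18÷4 = 4 each, +1 to first 2
Round 4: Briarlake=25 Cedarfen=18 Dunmere=18 Greywater=20 → close Dunmere (overflow 11)
  18÷3 = 6 each, +1 to first 0
Round 5: Briarlake=31 Cedarfen=24 Greywater=26 → close Briarlake (overflow 16)
  31÷2 = 15 each, +1 to first 1
Round 6: Cedarfen=40 Greywater=41 → close Greywater (overflow 28)
  41÷1 = 41 each, +1 to first 0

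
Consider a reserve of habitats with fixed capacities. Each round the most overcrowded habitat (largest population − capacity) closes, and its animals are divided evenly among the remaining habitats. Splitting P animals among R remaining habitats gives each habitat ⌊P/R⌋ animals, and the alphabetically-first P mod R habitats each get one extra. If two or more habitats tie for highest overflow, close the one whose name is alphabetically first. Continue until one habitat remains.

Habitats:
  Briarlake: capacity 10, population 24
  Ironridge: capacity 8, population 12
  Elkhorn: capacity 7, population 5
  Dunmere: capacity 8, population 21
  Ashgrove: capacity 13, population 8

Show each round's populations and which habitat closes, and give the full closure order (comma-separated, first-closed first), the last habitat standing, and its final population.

Round 1: Ashgrove=8 Briarlake=24 Dunmere=21 Elkhorn=5 Ironridge=12 → close Briarlake (overflow 14)
  24÷4 = 6 each, +1 to first 0
Round 2: Ashgrove=14 Dunmere=27 Elkhorn=11 Ironridge=18 → close Dunmere (overflow 19)
  27÷3 = 9 each, +1 to first 0
Round 3: Ashgrove=23 Elkhorn=20 Ironridge=27 → close Ironridge (overflow 19)
  27÷2 = 13 each, +1 to first 1
Round 4: Ashgrove=37 Elkhorn=33 → close Elkhorn (overflow 26)
  33÷1 = 33 each, +1 to first 0

Closure order: Briarlake, Dunmere, Ironridge, Elkhorn
Last habitat: Ashgrove with 70 animals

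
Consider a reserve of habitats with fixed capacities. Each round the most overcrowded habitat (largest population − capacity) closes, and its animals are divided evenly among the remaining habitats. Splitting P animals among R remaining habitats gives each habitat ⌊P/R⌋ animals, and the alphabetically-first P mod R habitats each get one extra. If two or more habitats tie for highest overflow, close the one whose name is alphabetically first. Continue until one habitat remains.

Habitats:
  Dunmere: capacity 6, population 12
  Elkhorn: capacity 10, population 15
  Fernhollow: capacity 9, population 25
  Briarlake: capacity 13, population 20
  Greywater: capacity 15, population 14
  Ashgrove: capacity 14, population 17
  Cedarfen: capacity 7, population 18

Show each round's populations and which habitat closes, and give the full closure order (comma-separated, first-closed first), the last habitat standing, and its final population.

Round 1: Ashgrove=17 Briarlake=20 Cedarfen=18 Dunmere=12 Elkhorn=15 Fernhollow=25 Greywater=14 → close Fernhollow (overflow 16)
  25÷6 = 4 each, +1 to first 1
Round 2: Ashgrove=22 Briarlake=24 Cedarfen=22 Dunmere=16 Elkhorn=19 Greywater=18 → close Cedarfen (overflow 15)
  22÷5 = 4 each, +1 to first 2
Round 3: Ashgrove=27 Briarlake=29 Dunmere=20 Elkhorn=23 Greywater=22 → close Briarlake (overflow 16)
  29÷4 = 7 each, +1 to first 1
Round 4: Ashgrove=35 Dunmere=27 Elkhorn=30 Greywater=29 → close Ashgrove (overflow 21)
  35÷3 = 11 each, +1 to first 2
Round 5: Dunmere=39 Elkhorn=42 Greywater=40 → close Dunmere (overflow 33)
  39÷2 = 19 each, +1 to first 1
Round 6: Elkhorn=62 Greywater=59 → close Elkhorn (overflow 52)
  62÷1 = 62 each, +1 to first 0

Closure order: Fernhollow, Cedarfen, Briarlake, Ashgrove, Dunmere, Elkhorn
Last habitat: Greywater with 121 animals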